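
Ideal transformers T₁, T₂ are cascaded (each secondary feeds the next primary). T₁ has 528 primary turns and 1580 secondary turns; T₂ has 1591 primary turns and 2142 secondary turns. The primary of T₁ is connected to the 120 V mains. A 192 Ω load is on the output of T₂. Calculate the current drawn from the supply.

I_supply ≈ 10.1 A

Secondary of T₁: V = 120.00 × 1580/528 = 359.09 V.
Secondary of T₂: V = 359.09 × 2142/1591 = 483.45 V.
I_load = 483.45/192 = 2.5180 A, so P_out = 483.45 × 2.5180 = 1217.3 W.
All ideal ⇒ P_in = P_out, so I_supply = 1217.3/120 = 10.1 A.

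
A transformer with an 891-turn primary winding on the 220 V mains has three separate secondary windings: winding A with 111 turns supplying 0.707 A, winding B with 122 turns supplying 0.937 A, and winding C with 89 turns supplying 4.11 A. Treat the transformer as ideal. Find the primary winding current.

I_p ≈ 0.627 A

V_A = 220 × 111/891 = 27.407 V; V_B = 220 × 122/891 = 30.123 V; V_C = 220 × 89/891 = 21.975 V.
P_out = V_A I_A + V_B I_B + V_C I_C = 27.407×0.707 + 30.123×0.937 + 21.975×4.11 = 19.377 + 28.226 + 90.319 = 137.92 W.
Ideal ⇒ P_in = P_out, so I_p = P_out/V_p = 137.92/220 = 0.627 A.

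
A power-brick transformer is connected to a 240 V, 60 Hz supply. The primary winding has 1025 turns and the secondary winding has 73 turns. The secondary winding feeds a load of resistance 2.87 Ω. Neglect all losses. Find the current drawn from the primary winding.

I_p ≈ 0.424 A

V_s = V_p × N_s/N_p = 240 × 73/1025 = 17.093 V.
I_s = V_s/R = 17.093/2.87 = 5.9556 A.
For an ideal transformer I_p N_p = I_s N_s, so I_p = 5.9556 × 73/1025 = 0.424 A.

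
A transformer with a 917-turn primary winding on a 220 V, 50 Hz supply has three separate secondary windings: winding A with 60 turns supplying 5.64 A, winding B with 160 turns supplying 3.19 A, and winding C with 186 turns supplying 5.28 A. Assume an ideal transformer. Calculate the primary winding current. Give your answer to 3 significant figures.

V_A = 220 × 60/917 = 14.395 V; V_B = 220 × 160/917 = 38.386 V; V_C = 220 × 186/917 = 44.624 V.
P_out = V_A I_A + V_B I_B + V_C I_C = 14.395×5.64 + 38.386×3.19 + 44.624×5.28 = 81.186 + 122.45 + 235.61 = 439.25 W.
Ideal ⇒ P_in = P_out, so I_p = P_out/V_p = 439.25/220 = 2.00 A.

I_p ≈ 2.00 A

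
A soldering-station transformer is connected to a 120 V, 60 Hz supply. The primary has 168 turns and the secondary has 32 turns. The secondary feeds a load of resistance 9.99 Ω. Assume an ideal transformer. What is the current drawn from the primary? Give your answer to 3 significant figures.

I_p ≈ 0.436 A

V_s = V_p × N_s/N_p = 120 × 32/168 = 22.857 V.
I_s = V_s/R = 22.857/9.99 = 2.2880 A.
For an ideal transformer I_p N_p = I_s N_s, so I_p = 2.2880 × 32/168 = 0.436 A.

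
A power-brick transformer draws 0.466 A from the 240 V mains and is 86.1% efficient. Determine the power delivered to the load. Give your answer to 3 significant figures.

P_in = V_p I_p = 240 × 0.466 = 111.84 W.
P_out = η P_in = 0.861 × 111.84 = 96.3 W.

P_out ≈ 96.3 W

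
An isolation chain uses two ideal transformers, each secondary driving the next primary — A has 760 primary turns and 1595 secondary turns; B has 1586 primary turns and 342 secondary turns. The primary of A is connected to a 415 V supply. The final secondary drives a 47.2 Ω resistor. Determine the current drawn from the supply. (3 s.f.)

I_supply ≈ 1.80 A

After A: V = 415.00 × 1595/760 = 870.95 V.
After B: V = 870.95 × 342/1586 = 187.81 V.
I_load = 187.81/47.2 = 3.9790 A, so P_out = 187.81 × 3.9790 = 747.30 W.
All ideal ⇒ P_in = P_out, so I_supply = 747.30/415 = 1.80 A.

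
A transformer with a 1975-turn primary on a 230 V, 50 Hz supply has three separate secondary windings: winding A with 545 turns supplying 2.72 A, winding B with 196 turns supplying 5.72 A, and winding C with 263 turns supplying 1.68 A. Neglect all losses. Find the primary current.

V_A = 230 × 545/1975 = 63.468 V; V_B = 230 × 196/1975 = 22.825 V; V_C = 230 × 263/1975 = 30.628 V.
P_out = V_A I_A + V_B I_B + V_C I_C = 63.468×2.72 + 22.825×5.72 + 30.628×1.68 = 172.63 + 130.56 + 51.455 = 354.65 W.
Ideal ⇒ P_in = P_out, so I_p = P_out/V_p = 354.65/230 = 1.54 A.

I_p ≈ 1.54 A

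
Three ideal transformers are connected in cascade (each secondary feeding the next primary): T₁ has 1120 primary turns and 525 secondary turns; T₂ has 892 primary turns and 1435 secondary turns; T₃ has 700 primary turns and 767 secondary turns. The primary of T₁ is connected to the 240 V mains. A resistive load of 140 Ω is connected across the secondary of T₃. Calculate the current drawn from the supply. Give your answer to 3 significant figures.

I_supply ≈ 1.17 A

After T₁: V = 240.00 × 525/1120 = 112.50 V.
After T₂: V = 112.50 × 1435/892 = 180.98 V.
After T₃: V = 180.98 × 767/700 = 198.31 V.
I_load = 198.31/140 = 1.4165 A, so P_out = 198.31 × 1.4165 = 280.90 W.
All ideal ⇒ P_in = P_out, so I_supply = 280.90/240 = 1.17 A.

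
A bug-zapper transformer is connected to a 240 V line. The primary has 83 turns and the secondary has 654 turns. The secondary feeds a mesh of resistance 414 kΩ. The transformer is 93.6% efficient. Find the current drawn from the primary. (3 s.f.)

I_p ≈ 0.0385 A

V_s = 240 × 654/83 = 1891.1 V.
I_s = V_s/R = 1891.1/414000 = 0.0045678 A.
P_out = V_s I_s = 1891.1 × 0.0045678 = 8.6382 W.
P_in = P_out/η = 8.6382/0.936 = 9.2288 W.
I_p = P_in/V_p = 9.2288/240 = 0.0385 A.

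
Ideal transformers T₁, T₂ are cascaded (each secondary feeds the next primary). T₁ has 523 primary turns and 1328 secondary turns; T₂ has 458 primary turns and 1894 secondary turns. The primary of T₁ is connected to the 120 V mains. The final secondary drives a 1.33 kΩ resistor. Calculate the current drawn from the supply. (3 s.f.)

Secondary of T₁: V = 120.00 × 1328/523 = 304.70 V.
Secondary of T₂: V = 304.70 × 1894/458 = 1260.1 V.
I_load = 1260.1/1330 = 0.94742 A, so P_out = 1260.1 × 0.94742 = 1193.8 W.
All ideal ⇒ P_in = P_out, so I_supply = 1193.8/120 = 9.95 A.

I_supply ≈ 9.95 A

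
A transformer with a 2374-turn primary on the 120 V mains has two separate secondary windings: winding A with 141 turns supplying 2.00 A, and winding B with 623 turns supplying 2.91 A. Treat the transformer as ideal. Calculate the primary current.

I_p ≈ 0.882 A

V_A = 120 × 141/2374 = 7.1272 V; V_B = 120 × 623/2374 = 31.491 V.
P_out = V_A I_A + V_B I_B = 7.1272×2.00 + 31.491×2.91 = 14.254 + 91.639 = 105.89 W.
Ideal ⇒ P_in = P_out, so I_p = P_out/V_p = 105.89/120 = 0.882 A.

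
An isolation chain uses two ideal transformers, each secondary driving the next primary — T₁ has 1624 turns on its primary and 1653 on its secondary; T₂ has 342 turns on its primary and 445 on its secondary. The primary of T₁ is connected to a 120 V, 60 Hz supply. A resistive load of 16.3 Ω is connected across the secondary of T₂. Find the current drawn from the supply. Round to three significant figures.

I_supply ≈ 12.9 A

Secondary of T₁: V = 120.00 × 1653/1624 = 122.14 V.
Secondary of T₂: V = 122.14 × 445/342 = 158.93 V.
I_load = 158.93/16.3 = 9.7502 A, so P_out = 158.93 × 9.7502 = 1549.6 W.
All ideal ⇒ P_in = P_out, so I_supply = 1549.6/120 = 12.9 A.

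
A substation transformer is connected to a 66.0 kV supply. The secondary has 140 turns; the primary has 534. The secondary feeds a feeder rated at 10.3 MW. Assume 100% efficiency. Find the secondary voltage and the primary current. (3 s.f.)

V_s ≈ 17300 V, I_p ≈ 156 A

V_s = V_p × N_s/N_p = 66000 × 140/534 = 17303 V.
I_s = P/V_s = 1.03×10^7/17303 = 595.26 A.
I_p = I_s × N_s/N_p = 595.26 × 140/534 = 156 A.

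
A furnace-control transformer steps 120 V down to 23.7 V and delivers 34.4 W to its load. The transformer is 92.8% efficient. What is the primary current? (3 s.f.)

P_in = P_out/η = 34.4/0.928 = 37.069 W.
I_p = P_in/V_p = 37.069/120 = 0.309 A.

I_p ≈ 0.309 A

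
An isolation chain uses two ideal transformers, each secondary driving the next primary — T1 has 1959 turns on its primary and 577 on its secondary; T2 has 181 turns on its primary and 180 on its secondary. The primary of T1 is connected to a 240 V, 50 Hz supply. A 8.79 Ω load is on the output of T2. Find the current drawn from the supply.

After T1: V = 240.00 × 577/1959 = 70.689 V.
After T2: V = 70.689 × 180/181 = 70.299 V.
I_load = 70.299/8.79 = 7.9976 A, so P_out = 70.299 × 7.9976 = 562.22 W.
All ideal ⇒ P_in = P_out, so I_supply = 562.22/240 = 2.34 A.

I_supply ≈ 2.34 A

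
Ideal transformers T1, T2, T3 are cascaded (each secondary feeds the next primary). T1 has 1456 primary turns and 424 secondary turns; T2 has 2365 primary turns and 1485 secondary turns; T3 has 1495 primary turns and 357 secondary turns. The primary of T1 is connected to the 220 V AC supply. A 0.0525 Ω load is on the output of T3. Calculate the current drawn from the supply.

I_supply ≈ 7.99 A

Secondary of T1: V = 220.00 × 424/1456 = 64.066 V.
Secondary of T2: V = 64.066 × 1485/2365 = 40.227 V.
Secondary of T3: V = 40.227 × 357/1495 = 9.6062 V.
I_load = 9.6062/0.0525 = 182.97 A, so P_out = 9.6062 × 182.97 = 1757.7 W.
All ideal ⇒ P_in = P_out, so I_supply = 1757.7/220 = 7.99 A.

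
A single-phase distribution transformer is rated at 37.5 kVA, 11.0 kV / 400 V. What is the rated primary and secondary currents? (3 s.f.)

I_p = S/V_p = 37500/11000 = 3.41 A.
I_s = S/V_s = 37500/400 = 93.8 A.

I_p ≈ 3.41 A, I_s ≈ 93.8 A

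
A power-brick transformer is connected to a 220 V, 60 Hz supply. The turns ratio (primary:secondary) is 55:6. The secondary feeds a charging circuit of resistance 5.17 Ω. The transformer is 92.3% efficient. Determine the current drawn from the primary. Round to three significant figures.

I_p ≈ 0.549 A

V_s = 220 × 6/55 = 24.000 V.
I_s = V_s/R = 24.000/5.17 = 4.6422 A.
P_out = V_s I_s = 24.000 × 4.6422 = 111.41 W.
P_in = P_out/η = 111.41/0.923 = 120.71 W.
I_p = P_in/V_p = 120.71/220 = 0.549 A.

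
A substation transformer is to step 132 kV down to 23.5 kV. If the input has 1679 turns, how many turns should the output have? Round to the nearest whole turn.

N_out/N_in = V_out/V_in, so N_out = 1679 × 23500/132000 = 298.9 ≈ 299 turns.

N_out = 299 turns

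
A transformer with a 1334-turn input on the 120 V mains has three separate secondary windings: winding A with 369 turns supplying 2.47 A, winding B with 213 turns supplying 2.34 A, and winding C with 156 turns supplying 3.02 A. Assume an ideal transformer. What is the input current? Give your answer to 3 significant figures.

V_A = 120 × 369/1334 = 33.193 V; V_B = 120 × 213/1334 = 19.160 V; V_C = 120 × 156/1334 = 14.033 V.
P_out = V_A I_A + V_B I_B + V_C I_C = 33.193×2.47 + 19.160×2.34 + 14.033×3.02 = 81.988 + 44.835 + 42.380 = 169.20 W.
Ideal ⇒ P_in = P_out, so I_in = P_out/V_in = 169.20/120 = 1.41 A.

I_in ≈ 1.41 A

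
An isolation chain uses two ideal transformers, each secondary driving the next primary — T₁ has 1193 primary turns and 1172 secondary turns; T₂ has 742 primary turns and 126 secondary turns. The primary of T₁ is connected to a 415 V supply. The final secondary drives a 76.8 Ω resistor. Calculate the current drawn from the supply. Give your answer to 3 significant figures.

I_supply ≈ 0.150 A

After T₁: V = 415.00 × 1172/1193 = 407.69 V.
After T₂: V = 407.69 × 126/742 = 69.231 V.
I_load = 69.231/76.8 = 0.90145 A, so P_out = 69.231 × 0.90145 = 62.408 W.
All ideal ⇒ P_in = P_out, so I_supply = 62.408/415 = 0.150 A.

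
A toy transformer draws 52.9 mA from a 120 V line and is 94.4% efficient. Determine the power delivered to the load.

P_out ≈ 5.99 W

P_in = V_p I_p = 120 × 0.0529 = 6.3480 W.
P_out = η P_in = 0.944 × 6.3480 = 5.99 W.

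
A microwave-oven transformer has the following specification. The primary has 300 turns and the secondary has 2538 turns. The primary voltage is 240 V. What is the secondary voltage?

V_s/V_p = N_s/N_p, so V_s = 240 × 2538/300 = 2030 V.

V_s ≈ 2030 V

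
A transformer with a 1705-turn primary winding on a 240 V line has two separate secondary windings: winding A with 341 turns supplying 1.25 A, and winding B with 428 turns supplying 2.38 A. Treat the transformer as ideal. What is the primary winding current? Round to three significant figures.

V_A = 240 × 341/1705 = 48.000 V; V_B = 240 × 428/1705 = 60.246 V.
P_out = V_A I_A + V_B I_B = 48.000×1.25 + 60.246×2.38 = 60.000 + 143.39 = 203.39 W.
Ideal ⇒ P_in = P_out, so I_p = P_out/V_p = 203.39/240 = 0.847 A.

I_p ≈ 0.847 A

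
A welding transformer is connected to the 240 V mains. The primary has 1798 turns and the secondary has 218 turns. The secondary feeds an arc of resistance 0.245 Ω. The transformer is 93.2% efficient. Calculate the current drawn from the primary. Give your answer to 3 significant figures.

V_s = 240 × 218/1798 = 29.099 V.
I_s = V_s/R = 29.099/0.245 = 118.77 A.
P_out = V_s I_s = 29.099 × 118.77 = 3456.1 W.
P_in = P_out/η = 3456.1/0.932 = 3708.3 W.
I_p = P_in/V_p = 3708.3/240 = 15.5 A.

I_p ≈ 15.5 A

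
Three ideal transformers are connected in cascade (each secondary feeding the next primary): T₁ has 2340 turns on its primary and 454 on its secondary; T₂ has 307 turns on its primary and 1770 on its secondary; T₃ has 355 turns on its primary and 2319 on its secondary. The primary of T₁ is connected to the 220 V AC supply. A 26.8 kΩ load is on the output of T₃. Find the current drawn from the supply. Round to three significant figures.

Secondary of T₁: V = 220.00 × 454/2340 = 42.684 V.
Secondary of T₂: V = 42.684 × 1770/307 = 246.09 V.
Secondary of T₃: V = 246.09 × 2319/355 = 1607.6 V.
I_load = 1607.6/26800 = 0.059984 A, so P_out = 1607.6 × 0.059984 = 96.428 W.
All ideal ⇒ P_in = P_out, so I_supply = 96.428/220 = 0.438 A.

I_supply ≈ 0.438 A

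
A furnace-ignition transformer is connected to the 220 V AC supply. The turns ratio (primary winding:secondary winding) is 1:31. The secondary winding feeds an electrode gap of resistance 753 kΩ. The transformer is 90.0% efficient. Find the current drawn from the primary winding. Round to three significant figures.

I_p ≈ 0.312 A

V_s = 220 × 31/1 = 6820.0 V.
I_s = V_s/R = 6820.0/753000 = 0.0090571 A.
P_out = V_s I_s = 6820.0 × 0.0090571 = 61.769 W.
P_in = P_out/η = 61.769/0.900 = 68.633 W.
I_p = P_in/V_p = 68.633/220 = 0.312 A.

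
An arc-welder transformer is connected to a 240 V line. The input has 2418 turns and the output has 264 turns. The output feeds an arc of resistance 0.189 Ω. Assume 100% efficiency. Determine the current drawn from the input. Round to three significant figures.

V_out = V_in × N_out/N_in = 240 × 264/2418 = 26.203 V.
I_out = V_out/R = 26.203/0.189 = 138.64 A.
For an ideal transformer I_in N_in = I_out N_out, so I_in = 138.64 × 264/2418 = 15.1 A.

I_in ≈ 15.1 A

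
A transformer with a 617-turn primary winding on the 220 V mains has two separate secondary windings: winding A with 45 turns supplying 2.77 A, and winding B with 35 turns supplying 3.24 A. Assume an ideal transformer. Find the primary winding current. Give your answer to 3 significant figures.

V_A = 220 × 45/617 = 16.045 V; V_B = 220 × 35/617 = 12.480 V.
P_out = V_A I_A + V_B I_B = 16.045×2.77 + 12.480×3.24 = 44.446 + 40.434 = 84.880 W.
Ideal ⇒ P_in = P_out, so I_p = P_out/V_p = 84.880/220 = 0.386 A.

I_p ≈ 0.386 A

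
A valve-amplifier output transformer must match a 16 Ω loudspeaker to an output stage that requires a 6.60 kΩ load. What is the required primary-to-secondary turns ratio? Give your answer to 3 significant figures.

Z_p/Z_s = (N_p/N_s)², so N_p/N_s = √(6600/16) = √412 = 20.3.

N_p/N_s ≈ 20.3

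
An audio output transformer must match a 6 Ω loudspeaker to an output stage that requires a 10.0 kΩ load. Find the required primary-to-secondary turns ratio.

Z_p/Z_s = (N_p/N_s)², so N_p/N_s = √(10000/6) = √1670 = 40.8.

N_p/N_s ≈ 40.8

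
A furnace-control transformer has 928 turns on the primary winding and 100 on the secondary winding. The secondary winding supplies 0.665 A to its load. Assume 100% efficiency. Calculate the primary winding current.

For an ideal transformer I_p/I_s = N_s/N_p, so I_p = 0.665 × 100/928 = 0.0717 A.

I_p ≈ 0.0717 A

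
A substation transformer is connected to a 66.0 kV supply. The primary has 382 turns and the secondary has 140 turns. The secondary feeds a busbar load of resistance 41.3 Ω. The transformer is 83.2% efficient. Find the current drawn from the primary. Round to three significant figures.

V_s = 66000 × 140/382 = 24188 V.
I_s = V_s/R = 24188/41.3 = 585.68 A.
P_out = V_s I_s = 24188 × 585.68 = 1.4167×10^7 W.
P_in = P_out/η = 1.4167×10^7/0.832 = 1.7027×10^7 W.
I_p = P_in/V_p = 1.7027×10^7/66000 = 258 A.

I_p ≈ 258 A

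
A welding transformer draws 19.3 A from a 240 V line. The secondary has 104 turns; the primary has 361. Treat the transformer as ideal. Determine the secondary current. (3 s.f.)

I_s ≈ 67.0 A

I_s/I_p = N_p/N_s, so I_s = 19.3 × 361/104 = 67.0 A.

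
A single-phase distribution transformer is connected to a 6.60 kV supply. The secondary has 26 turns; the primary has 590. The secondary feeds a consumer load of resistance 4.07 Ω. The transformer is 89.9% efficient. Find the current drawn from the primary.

I_p ≈ 3.50 A

V_s = 6600 × 26/590 = 290.85 V.
I_s = V_s/R = 290.85/4.07 = 71.461 A.
P_out = V_s I_s = 290.85 × 71.461 = 20784 W.
P_in = P_out/η = 20784/0.899 = 23119 W.
I_p = P_in/V_p = 23119/6600 = 3.50 A.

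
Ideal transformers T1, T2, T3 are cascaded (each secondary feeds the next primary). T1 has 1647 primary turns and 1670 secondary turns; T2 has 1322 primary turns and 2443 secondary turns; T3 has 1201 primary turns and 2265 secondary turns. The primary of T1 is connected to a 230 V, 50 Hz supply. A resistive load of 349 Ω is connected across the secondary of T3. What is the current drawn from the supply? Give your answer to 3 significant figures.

After T1: V = 230.00 × 1670/1647 = 233.21 V.
After T2: V = 233.21 × 2443/1322 = 430.97 V.
After T3: V = 430.97 × 2265/1201 = 812.77 V.
I_load = 812.77/349 = 2.3289 A, so P_out = 812.77 × 2.3289 = 1892.8 W.
All ideal ⇒ P_in = P_out, so I_supply = 1892.8/230 = 8.23 A.

I_supply ≈ 8.23 A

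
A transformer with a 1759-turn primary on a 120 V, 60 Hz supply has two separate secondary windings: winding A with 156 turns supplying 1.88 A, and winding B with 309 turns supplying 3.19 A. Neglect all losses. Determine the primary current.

V_A = 120 × 156/1759 = 10.642 V; V_B = 120 × 309/1759 = 21.080 V.
P_out = V_A I_A + V_B I_B = 10.642×1.88 + 21.080×3.19 = 20.008 + 67.246 = 87.253 W.
Ideal ⇒ P_in = P_out, so I_p = P_out/V_p = 87.253/120 = 0.727 A.

I_p ≈ 0.727 A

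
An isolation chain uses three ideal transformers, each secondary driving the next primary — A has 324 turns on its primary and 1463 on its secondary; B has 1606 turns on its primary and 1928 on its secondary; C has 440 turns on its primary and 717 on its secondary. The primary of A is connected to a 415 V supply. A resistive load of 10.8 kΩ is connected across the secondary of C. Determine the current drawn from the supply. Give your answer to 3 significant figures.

After A: V = 415.00 × 1463/324 = 1873.9 V.
After B: V = 1873.9 × 1928/1606 = 2249.6 V.
After C: V = 2249.6 × 717/440 = 3665.9 V.
I_load = 3665.9/10800 = 0.33943 A, so P_out = 3665.9 × 0.33943 = 1244.3 W.
All ideal ⇒ P_in = P_out, so I_supply = 1244.3/415 = 3.00 A.

I_supply ≈ 3.00 A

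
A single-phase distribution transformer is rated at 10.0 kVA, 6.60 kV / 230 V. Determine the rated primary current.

I_p = S/V_p = 10000/6600 = 1.52 A.

I_p ≈ 1.52 A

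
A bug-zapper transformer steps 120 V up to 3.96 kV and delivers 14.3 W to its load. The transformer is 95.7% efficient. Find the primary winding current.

P_in = P_out/η = 14.3/0.957 = 14.943 W.
I_p = P_in/V_p = 14.943/120 = 0.125 A.

I_p ≈ 0.125 A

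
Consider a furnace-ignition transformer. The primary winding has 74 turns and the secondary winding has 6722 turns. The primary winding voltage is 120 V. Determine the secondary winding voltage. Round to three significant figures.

V_s/V_p = N_s/N_p, so V_s = 120 × 6722/74 = 10900 V.

V_s ≈ 10900 V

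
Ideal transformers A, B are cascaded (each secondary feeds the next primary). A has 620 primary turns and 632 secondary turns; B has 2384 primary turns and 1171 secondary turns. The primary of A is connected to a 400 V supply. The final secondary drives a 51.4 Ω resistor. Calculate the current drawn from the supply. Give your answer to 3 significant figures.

After A: V = 400.00 × 632/620 = 407.74 V.
After B: V = 407.74 × 1171/2384 = 200.28 V.
I_load = 200.28/51.4 = 3.8965 A, so P_out = 200.28 × 3.8965 = 780.39 W.
All ideal ⇒ P_in = P_out, so I_supply = 780.39/400 = 1.95 A.

I_supply ≈ 1.95 A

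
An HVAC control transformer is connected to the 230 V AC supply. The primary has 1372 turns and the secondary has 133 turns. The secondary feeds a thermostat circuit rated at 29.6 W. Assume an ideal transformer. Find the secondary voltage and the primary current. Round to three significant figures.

V_s ≈ 22.3 V, I_p ≈ 0.129 A

V_s = V_p × N_s/N_p = 230 × 133/1372 = 22.296 V.
I_s = P/V_s = 29.6/22.296 = 1.3276 A.
I_p = I_s × N_s/N_p = 1.3276 × 133/1372 = 0.129 A.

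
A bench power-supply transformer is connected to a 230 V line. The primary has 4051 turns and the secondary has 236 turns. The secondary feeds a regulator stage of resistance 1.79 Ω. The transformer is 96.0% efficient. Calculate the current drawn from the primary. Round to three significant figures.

V_s = 230 × 236/4051 = 13.399 V.
I_s = V_s/R = 13.399/1.79 = 7.4856 A.
P_out = V_s I_s = 13.399 × 7.4856 = 100.30 W.
P_in = P_out/η = 100.30/0.960 = 104.48 W.
I_p = P_in/V_p = 104.48/230 = 0.454 A.

I_p ≈ 0.454 A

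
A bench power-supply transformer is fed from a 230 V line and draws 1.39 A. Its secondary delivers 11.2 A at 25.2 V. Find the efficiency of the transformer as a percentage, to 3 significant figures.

P_in = 230 × 1.39 = 319.700 W.
P_out = 25.2 × 11.2 = 282.240 W.
η = P_out/P_in = 282.240/319.700 = 0.883.

η ≈ 88.3%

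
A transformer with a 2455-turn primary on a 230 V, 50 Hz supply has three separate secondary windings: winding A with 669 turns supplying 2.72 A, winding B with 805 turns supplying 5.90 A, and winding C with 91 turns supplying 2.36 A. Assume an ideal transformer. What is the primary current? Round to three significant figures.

V_A = 230 × 669/2455 = 62.676 V; V_B = 230 × 805/2455 = 75.418 V; V_C = 230 × 91/2455 = 8.5255 V.
P_out = V_A I_A + V_B I_B + V_C I_C = 62.676×2.72 + 75.418×5.90 + 8.5255×2.36 = 170.48 + 444.96 + 20.120 = 635.56 W.
Ideal ⇒ P_in = P_out, so I_p = P_out/V_p = 635.56/230 = 2.76 A.

I_p ≈ 2.76 A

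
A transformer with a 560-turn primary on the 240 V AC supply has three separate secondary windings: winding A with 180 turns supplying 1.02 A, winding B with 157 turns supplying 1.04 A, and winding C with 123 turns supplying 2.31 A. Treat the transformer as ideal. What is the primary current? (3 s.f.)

I_p ≈ 1.13 A

V_A = 240 × 180/560 = 77.143 V; V_B = 240 × 157/560 = 67.286 V; V_C = 240 × 123/560 = 52.714 V.
P_out = V_A I_A + V_B I_B + V_C I_C = 77.143×1.02 + 67.286×1.04 + 52.714×2.31 = 78.686 + 69.977 + 121.77 = 270.43 W.
Ideal ⇒ P_in = P_out, so I_p = P_out/V_p = 270.43/240 = 1.13 A.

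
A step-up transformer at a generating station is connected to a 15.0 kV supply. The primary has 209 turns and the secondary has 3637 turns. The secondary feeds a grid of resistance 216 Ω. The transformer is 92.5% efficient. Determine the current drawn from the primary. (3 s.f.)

I_p ≈ 22700 A

V_s = 15000 × 3637/209 = 261030 V.
I_s = V_s/R = 261030/216 = 1208.5 A.
P_out = V_s I_s = 261030 × 1208.5 = 3.1544×10^8 W.
P_in = P_out/η = 3.1544×10^8/0.925 = 3.4102×10^8 W.
I_p = P_in/V_p = 3.4102×10^8/15000 = 22700 A.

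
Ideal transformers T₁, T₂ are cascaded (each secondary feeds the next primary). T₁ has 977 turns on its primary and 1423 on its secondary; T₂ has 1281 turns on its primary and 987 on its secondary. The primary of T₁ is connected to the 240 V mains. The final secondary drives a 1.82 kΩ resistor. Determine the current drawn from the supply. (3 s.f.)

I_supply ≈ 0.166 A

After T₁: V = 240.00 × 1423/977 = 349.56 V.
After T₂: V = 349.56 × 987/1281 = 269.33 V.
I_load = 269.33/1820 = 0.14799 A, so P_out = 269.33 × 0.14799 = 39.857 W.
All ideal ⇒ P_in = P_out, so I_supply = 39.857/240 = 0.166 A.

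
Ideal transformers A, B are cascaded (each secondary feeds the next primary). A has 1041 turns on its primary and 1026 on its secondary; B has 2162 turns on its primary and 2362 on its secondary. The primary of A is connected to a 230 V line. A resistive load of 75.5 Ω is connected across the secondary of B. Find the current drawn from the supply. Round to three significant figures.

I_supply ≈ 3.53 A

After A: V = 230.00 × 1026/1041 = 226.69 V.
After B: V = 226.69 × 2362/2162 = 247.66 V.
I_load = 247.66/75.5 = 3.2802 A, so P_out = 247.66 × 3.2802 = 812.36 W.
All ideal ⇒ P_in = P_out, so I_supply = 812.36/230 = 3.53 A.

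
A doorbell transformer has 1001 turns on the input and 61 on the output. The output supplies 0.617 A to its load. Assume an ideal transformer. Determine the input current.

For an ideal transformer I_in/I_out = N_out/N_in, so I_in = 0.617 × 61/1001 = 0.0376 A.

I_in ≈ 0.0376 A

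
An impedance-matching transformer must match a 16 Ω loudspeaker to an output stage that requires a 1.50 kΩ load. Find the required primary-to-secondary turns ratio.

Z_p/Z_s = (N_p/N_s)², so N_p/N_s = √(1500/16) = √93.8 = 9.68.

N_p/N_s ≈ 9.68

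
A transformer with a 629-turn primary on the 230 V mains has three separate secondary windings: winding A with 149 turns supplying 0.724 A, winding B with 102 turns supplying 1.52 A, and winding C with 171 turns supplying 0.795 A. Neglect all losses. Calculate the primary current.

I_p ≈ 0.634 A

V_A = 230 × 149/629 = 54.483 V; V_B = 230 × 102/629 = 37.297 V; V_C = 230 × 171/629 = 62.528 V.
P_out = V_A I_A + V_B I_B + V_C I_C = 54.483×0.724 + 37.297×1.52 + 62.528×0.795 = 39.446 + 56.692 + 49.710 = 145.85 W.
Ideal ⇒ P_in = P_out, so I_p = P_out/V_p = 145.85/230 = 0.634 A.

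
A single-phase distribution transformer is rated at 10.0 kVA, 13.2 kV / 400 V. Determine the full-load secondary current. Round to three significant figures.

I_s = S/V_s = 10000/400 = 25.0 A.

I_s ≈ 25.0 A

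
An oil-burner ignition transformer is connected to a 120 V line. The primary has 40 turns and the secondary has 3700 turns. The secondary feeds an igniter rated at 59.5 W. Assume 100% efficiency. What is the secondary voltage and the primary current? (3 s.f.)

V_s ≈ 11100 V, I_p ≈ 0.496 A

V_s = V_p × N_s/N_p = 120 × 3700/40 = 11100 V.
I_s = P/V_s = 59.5/11100 = 0.0053604 A.
I_p = I_s × N_s/N_p = 0.0053604 × 3700/40 = 0.496 A.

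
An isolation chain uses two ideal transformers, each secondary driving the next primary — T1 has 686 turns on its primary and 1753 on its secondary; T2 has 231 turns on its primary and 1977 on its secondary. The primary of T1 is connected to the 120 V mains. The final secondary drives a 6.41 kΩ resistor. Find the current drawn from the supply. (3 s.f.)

I_supply ≈ 8.95 A

After T1: V = 120.00 × 1753/686 = 306.65 V.
After T2: V = 306.65 × 1977/231 = 2624.4 V.
I_load = 2624.4/6410 = 0.40943 A, so P_out = 2624.4 × 0.40943 = 1074.5 W.
All ideal ⇒ P_in = P_out, so I_supply = 1074.5/120 = 8.95 A.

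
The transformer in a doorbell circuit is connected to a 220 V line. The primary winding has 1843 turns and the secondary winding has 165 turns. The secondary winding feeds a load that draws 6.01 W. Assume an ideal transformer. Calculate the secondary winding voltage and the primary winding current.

V_s = V_p × N_s/N_p = 220 × 165/1843 = 19.696 V.
I_s = P/V_s = 6.01/19.696 = 0.30514 A.
I_p = I_s × N_s/N_p = 0.30514 × 165/1843 = 0.0273 A.

V_s ≈ 19.7 V, I_p ≈ 0.0273 A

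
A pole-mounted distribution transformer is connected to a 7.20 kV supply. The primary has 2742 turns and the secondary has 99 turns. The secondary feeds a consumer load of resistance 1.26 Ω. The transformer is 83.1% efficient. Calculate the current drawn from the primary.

V_s = 7200 × 99/2742 = 259.96 V.
I_s = V_s/R = 259.96/1.26 = 206.31 A.
P_out = V_s I_s = 259.96 × 206.31 = 53633 W.
P_in = P_out/η = 53633/0.831 = 64540 W.
I_p = P_in/V_p = 64540/7200 = 8.96 A.

I_p ≈ 8.96 A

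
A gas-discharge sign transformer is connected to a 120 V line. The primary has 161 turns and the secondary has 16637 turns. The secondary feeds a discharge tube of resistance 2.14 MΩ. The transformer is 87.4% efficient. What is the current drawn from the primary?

I_p ≈ 0.685 A

V_s = 120 × 16637/161 = 12400 V.
I_s = V_s/R = 12400/(2.14×10^6) = 0.0057945 A.
P_out = V_s I_s = 12400 × 0.0057945 = 71.853 W.
P_in = P_out/η = 71.853/0.874 = 82.212 W.
I_p = P_in/V_p = 82.212/120 = 0.685 A.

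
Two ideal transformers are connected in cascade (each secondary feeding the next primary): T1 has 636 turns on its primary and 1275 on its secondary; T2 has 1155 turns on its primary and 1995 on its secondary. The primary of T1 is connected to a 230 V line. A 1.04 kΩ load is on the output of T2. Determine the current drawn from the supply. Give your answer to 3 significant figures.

I_supply ≈ 2.65 A

After T1: V = 230.00 × 1275/636 = 461.08 V.
After T2: V = 461.08 × 1995/1155 = 796.42 V.
I_load = 796.42/1040 = 0.76579 A, so P_out = 796.42 × 0.76579 = 609.89 W.
All ideal ⇒ P_in = P_out, so I_supply = 609.89/230 = 2.65 A.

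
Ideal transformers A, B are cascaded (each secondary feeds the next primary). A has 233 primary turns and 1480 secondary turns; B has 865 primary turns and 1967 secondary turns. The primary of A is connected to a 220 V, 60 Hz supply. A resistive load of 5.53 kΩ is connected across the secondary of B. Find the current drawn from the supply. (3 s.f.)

After A: V = 220.00 × 1480/233 = 1397.4 V.
After B: V = 1397.4 × 1967/865 = 3177.7 V.
I_load = 3177.7/5530 = 0.57463 A, so P_out = 3177.7 × 0.57463 = 1826.0 W.
All ideal ⇒ P_in = P_out, so I_supply = 1826.0/220 = 8.30 A.

I_supply ≈ 8.30 A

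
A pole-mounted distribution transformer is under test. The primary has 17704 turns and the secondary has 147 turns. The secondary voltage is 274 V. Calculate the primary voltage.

V_p ≈ 33000 V

V_p/V_s = N_p/N_s, so V_p = 274 × 17704/147 = 33000 V.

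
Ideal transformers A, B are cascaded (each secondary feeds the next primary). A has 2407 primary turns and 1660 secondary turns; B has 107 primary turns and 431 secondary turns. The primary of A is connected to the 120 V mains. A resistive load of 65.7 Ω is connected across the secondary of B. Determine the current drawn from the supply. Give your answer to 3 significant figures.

I_supply ≈ 14.1 A

After A: V = 120.00 × 1660/2407 = 82.759 V.
After B: V = 82.759 × 431/107 = 333.35 V.
I_load = 333.35/65.7 = 5.0739 A, so P_out = 333.35 × 5.0739 = 1691.4 W.
All ideal ⇒ P_in = P_out, so I_supply = 1691.4/120 = 14.1 A.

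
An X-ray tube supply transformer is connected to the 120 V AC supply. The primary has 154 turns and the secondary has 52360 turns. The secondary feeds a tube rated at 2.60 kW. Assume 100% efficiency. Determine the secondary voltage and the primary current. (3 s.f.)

V_s = V_p × N_s/N_p = 120 × 52360/154 = 40800 V.
I_s = P/V_s = 2600/40800 = 0.063725 A.
I_p = I_s × N_s/N_p = 0.063725 × 52360/154 = 21.7 A.

V_s ≈ 40800 V, I_p ≈ 21.7 A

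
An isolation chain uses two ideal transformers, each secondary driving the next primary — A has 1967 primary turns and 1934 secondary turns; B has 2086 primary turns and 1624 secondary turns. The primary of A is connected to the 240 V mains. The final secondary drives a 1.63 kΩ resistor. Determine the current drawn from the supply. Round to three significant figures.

I_supply ≈ 0.0863 A

Secondary of A: V = 240.00 × 1934/1967 = 235.97 V.
Secondary of B: V = 235.97 × 1624/2086 = 183.71 V.
I_load = 183.71/1630 = 0.11271 A, so P_out = 183.71 × 0.11271 = 20.705 W.
All ideal ⇒ P_in = P_out, so I_supply = 20.705/240 = 0.0863 A.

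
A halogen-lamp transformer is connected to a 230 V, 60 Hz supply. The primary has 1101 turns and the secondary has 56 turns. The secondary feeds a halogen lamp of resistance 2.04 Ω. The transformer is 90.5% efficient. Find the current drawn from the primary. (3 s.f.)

I_p ≈ 0.322 A

V_s = 230 × 56/1101 = 11.698 V.
I_s = V_s/R = 11.698/2.04 = 5.7345 A.
P_out = V_s I_s = 11.698 × 5.7345 = 67.085 W.
P_in = P_out/η = 67.085/0.905 = 74.127 W.
I_p = P_in/V_p = 74.127/230 = 0.322 A.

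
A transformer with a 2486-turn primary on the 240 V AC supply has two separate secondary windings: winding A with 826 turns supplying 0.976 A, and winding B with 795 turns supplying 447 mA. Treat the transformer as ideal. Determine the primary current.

V_A = 240 × 826/2486 = 79.743 V; V_B = 240 × 795/2486 = 76.750 V.
P_out = V_A I_A + V_B I_B = 79.743×0.976 + 76.750×0.447 = 77.829 + 34.307 = 112.14 W.
Ideal ⇒ P_in = P_out, so I_p = P_out/V_p = 112.14/240 = 0.467 A.

I_p ≈ 0.467 A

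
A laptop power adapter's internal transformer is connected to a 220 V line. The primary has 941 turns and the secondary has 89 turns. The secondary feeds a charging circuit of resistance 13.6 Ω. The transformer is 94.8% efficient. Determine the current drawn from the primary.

V_s = 220 × 89/941 = 20.808 V.
I_s = V_s/R = 20.808/13.6 = 1.5300 A.
P_out = V_s I_s = 20.808 × 1.5300 = 31.835 W.
P_in = P_out/η = 31.835/0.948 = 33.581 W.
I_p = P_in/V_p = 33.581/220 = 0.153 A.

I_p ≈ 0.153 A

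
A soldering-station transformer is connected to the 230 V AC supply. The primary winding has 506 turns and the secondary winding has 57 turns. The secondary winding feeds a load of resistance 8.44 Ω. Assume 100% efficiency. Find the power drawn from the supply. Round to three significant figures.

V_s = V_p × N_s/N_p = 230 × 57/506 = 25.909 V.
I_s = V_s/R = 25.909/8.44 = 3.0698 A.
I_p = I_s × N_s/N_p = 3.0698 × 57/506 = 0.34581 A.
P = V_p I_p = 230 × 0.34581 = 79.5 W.

P ≈ 79.5 W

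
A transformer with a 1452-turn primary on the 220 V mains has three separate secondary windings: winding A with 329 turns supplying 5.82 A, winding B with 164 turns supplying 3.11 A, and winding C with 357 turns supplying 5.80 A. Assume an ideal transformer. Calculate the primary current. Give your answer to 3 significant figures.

V_A = 220 × 329/1452 = 49.848 V; V_B = 220 × 164/1452 = 24.848 V; V_C = 220 × 357/1452 = 54.091 V.
P_out = V_A I_A + V_B I_B + V_C I_C = 49.848×5.82 + 24.848×3.11 + 54.091×5.80 = 290.12 + 77.279 + 313.73 = 681.12 W.
Ideal ⇒ P_in = P_out, so I_p = P_out/V_p = 681.12/220 = 3.10 A.

I_p ≈ 3.10 A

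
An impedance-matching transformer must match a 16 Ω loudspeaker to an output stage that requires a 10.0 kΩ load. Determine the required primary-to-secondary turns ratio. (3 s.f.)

Z_p/Z_s = (N_p/N_s)², so N_p/N_s = √(10000/16) = √625 = 25.0.

N_p/N_s ≈ 25.0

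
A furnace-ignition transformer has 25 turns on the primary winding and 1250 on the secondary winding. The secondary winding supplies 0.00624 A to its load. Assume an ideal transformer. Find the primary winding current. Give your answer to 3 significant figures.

For an ideal transformer I_p/I_s = N_s/N_p, so I_p = 0.00624 × 1250/25 = 0.312 A.

I_p ≈ 0.312 A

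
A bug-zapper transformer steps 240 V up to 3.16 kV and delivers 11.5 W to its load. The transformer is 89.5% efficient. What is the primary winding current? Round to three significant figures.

I_p ≈ 0.0535 A

P_in = P_out/η = 11.5/0.895 = 12.849 W.
I_p = P_in/V_p = 12.849/240 = 0.0535 A.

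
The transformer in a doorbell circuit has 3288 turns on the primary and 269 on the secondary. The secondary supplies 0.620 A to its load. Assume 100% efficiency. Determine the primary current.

For an ideal transformer I_p/I_s = N_s/N_p, so I_p = 0.620 × 269/3288 = 0.0507 A.

I_p ≈ 0.0507 A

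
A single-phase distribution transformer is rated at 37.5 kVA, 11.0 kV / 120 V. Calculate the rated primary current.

I_p = S/V_p = 37500/11000 = 3.41 A.

I_p ≈ 3.41 A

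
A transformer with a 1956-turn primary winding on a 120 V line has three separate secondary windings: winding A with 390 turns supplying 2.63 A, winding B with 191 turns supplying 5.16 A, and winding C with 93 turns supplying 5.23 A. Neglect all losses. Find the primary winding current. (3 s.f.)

V_A = 120 × 390/1956 = 23.926 V; V_B = 120 × 191/1956 = 11.718 V; V_C = 120 × 93/1956 = 5.7055 V.
P_out = V_A I_A + V_B I_B + V_C I_C = 23.926×2.63 + 11.718×5.16 + 5.7055×5.23 = 62.926 + 60.464 + 29.840 = 153.23 W.
Ideal ⇒ P_in = P_out, so I_p = P_out/V_p = 153.23/120 = 1.28 A.

I_p ≈ 1.28 A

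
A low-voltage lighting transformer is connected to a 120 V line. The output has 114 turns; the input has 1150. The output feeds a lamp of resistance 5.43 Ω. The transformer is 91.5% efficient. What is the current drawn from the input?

V_out = 120 × 114/1150 = 11.896 V.
I_out = V_out/R = 11.896/5.43 = 2.1907 A.
P_out = V_out I_out = 11.896 × 2.1907 = 26.060 W.
P_in = P_out/η = 26.060/0.915 = 28.481 W.
I_in = P_in/V_in = 28.481/120 = 0.237 A.

I_in ≈ 0.237 A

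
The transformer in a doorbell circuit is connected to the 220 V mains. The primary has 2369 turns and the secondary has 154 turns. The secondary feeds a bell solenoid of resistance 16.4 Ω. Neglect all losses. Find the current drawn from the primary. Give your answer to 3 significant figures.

V_s = V_p × N_s/N_p = 220 × 154/2369 = 14.301 V.
I_s = V_s/R = 14.301/16.4 = 0.87204 A.
For an ideal transformer I_p N_p = I_s N_s, so I_p = 0.87204 × 154/2369 = 0.0567 A.

I_p ≈ 0.0567 A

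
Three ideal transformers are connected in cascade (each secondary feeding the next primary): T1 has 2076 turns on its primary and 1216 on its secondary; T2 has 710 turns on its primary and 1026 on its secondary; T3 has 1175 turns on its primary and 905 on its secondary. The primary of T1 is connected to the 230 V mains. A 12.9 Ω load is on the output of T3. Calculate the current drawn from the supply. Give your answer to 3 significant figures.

I_supply ≈ 7.58 A

Secondary of T1: V = 230.00 × 1216/2076 = 134.72 V.
Secondary of T2: V = 134.72 × 1026/710 = 194.68 V.
Secondary of T3: V = 194.68 × 905/1175 = 149.95 V.
I_load = 149.95/12.9 = 11.624 A, so P_out = 149.95 × 11.624 = 1742.9 W.
All ideal ⇒ P_in = P_out, so I_supply = 1742.9/230 = 7.58 A.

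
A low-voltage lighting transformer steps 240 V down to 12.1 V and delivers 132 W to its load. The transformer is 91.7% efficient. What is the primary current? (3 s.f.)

I_p ≈ 0.600 A

P_in = P_out/η = 132/0.917 = 143.95 W.
I_p = P_in/V_p = 143.95/240 = 0.600 A.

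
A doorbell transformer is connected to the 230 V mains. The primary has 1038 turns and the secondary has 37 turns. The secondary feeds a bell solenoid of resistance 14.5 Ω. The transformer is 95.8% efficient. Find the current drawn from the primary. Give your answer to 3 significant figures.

V_s = 230 × 37/1038 = 8.1985 V.
I_s = V_s/R = 8.1985/14.5 = 0.56541 A.
P_out = V_s I_s = 8.1985 × 0.56541 = 4.6355 W.
P_in = P_out/η = 4.6355/0.958 = 4.8387 W.
I_p = P_in/V_p = 4.8387/230 = 0.0210 A.

I_p ≈ 0.0210 A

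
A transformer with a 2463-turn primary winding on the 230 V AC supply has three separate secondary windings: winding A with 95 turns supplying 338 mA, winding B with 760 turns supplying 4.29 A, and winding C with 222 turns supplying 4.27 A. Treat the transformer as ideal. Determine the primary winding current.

I_p ≈ 1.72 A

V_A = 230 × 95/2463 = 8.8713 V; V_B = 230 × 760/2463 = 70.970 V; V_C = 230 × 222/2463 = 20.731 V.
P_out = V_A I_A + V_B I_B + V_C I_C = 8.8713×0.338 + 70.970×4.29 + 20.731×4.27 = 2.9985 + 304.46 + 88.521 = 395.98 W.
Ideal ⇒ P_in = P_out, so I_p = P_out/V_p = 395.98/230 = 1.72 A.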